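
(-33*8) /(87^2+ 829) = -132 /4199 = -0.03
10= 10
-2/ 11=-0.18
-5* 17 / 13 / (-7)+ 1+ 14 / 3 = 1802 / 273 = 6.60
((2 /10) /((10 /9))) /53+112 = 296809 /2650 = 112.00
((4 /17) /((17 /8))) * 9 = 288 /289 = 1.00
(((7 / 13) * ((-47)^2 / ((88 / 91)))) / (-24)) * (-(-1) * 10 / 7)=-77315 / 1056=-73.21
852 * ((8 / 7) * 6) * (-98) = -572544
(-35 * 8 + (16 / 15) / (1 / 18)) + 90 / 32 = -20639 / 80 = -257.99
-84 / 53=-1.58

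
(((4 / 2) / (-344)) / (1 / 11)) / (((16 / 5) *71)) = -55 / 195392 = -0.00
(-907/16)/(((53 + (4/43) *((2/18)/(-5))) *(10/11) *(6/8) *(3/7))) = -3003077/820408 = -3.66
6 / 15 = 2 / 5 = 0.40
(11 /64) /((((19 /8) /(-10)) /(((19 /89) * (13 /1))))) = -2.01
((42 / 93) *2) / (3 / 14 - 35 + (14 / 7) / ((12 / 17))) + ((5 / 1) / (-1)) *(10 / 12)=-523553 / 124806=-4.19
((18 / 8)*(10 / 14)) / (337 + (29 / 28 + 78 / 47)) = 235 / 49671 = 0.00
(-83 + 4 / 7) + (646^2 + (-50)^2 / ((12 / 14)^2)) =26500090 / 63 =420636.35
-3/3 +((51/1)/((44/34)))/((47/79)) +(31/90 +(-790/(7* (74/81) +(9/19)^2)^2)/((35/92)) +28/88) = 225891132386989249/12202753317726510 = 18.51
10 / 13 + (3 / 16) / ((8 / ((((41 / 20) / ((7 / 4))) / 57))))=851733 / 1106560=0.77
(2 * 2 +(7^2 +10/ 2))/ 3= 58/ 3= 19.33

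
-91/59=-1.54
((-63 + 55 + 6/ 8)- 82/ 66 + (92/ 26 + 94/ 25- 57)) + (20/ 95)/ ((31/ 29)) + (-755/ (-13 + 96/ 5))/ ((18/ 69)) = -13260650719/ 25268100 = -524.80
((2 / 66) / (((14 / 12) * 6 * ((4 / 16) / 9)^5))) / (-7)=-20155392 / 539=-37394.05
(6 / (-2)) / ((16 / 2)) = -3 / 8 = -0.38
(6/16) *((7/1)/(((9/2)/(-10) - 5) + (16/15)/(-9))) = -0.47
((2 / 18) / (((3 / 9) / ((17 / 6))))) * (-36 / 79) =-34 / 79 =-0.43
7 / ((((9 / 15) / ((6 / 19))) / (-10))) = -36.84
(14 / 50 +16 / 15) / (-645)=-101 / 48375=-0.00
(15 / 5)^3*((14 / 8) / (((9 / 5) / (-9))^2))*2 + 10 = 4745 / 2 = 2372.50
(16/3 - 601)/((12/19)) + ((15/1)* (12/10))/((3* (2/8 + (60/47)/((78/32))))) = -63677219/68076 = -935.38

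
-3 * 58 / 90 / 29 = -1 / 15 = -0.07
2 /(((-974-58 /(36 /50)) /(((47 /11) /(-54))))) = 47 /313203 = 0.00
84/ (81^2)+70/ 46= 77189/ 50301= 1.53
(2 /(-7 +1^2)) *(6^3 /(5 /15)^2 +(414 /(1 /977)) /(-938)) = -236499 /469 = -504.26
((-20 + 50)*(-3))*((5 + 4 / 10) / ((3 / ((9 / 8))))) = -729 / 4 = -182.25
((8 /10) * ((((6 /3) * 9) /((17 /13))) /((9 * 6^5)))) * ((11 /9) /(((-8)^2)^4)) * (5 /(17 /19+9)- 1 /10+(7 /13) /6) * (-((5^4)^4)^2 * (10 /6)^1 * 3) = -929641537368297576904296875 /1407202816425984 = -660630810652.73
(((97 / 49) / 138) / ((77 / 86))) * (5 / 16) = 20855 / 4165392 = 0.01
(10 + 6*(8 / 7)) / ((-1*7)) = -118 / 49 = -2.41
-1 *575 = -575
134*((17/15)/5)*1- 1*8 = 1678/75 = 22.37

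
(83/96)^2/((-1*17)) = -6889/156672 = -0.04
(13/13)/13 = 1/13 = 0.08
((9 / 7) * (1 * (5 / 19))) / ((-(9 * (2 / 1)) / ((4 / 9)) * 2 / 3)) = -5 / 399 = -0.01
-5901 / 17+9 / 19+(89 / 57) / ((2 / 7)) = -661205 / 1938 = -341.18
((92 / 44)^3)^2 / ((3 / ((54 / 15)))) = 888215334 / 8857805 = 100.27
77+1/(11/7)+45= 1349/11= 122.64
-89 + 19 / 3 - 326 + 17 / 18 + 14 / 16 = -29293 / 72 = -406.85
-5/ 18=-0.28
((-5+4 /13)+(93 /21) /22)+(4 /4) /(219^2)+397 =37687899685 /96017922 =392.51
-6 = -6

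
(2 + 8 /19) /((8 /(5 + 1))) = 1.82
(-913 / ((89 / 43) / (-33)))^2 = 1678442029209 / 7921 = 211897743.87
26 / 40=13 / 20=0.65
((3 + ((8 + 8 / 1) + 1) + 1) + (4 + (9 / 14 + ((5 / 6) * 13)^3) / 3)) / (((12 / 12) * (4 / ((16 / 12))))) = 2036747 / 13608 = 149.67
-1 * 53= -53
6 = 6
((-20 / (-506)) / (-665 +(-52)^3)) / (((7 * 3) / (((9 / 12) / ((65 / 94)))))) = -47 / 3252528279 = -0.00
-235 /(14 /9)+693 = 541.93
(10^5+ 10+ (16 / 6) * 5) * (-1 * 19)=-5701330 / 3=-1900443.33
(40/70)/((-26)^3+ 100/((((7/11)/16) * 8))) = -1/30208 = -0.00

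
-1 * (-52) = 52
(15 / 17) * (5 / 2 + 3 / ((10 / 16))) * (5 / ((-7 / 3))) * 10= -16425 / 119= -138.03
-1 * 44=-44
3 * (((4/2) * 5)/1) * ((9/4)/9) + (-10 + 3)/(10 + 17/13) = 289/42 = 6.88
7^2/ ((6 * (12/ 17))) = 833/ 72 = 11.57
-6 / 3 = -2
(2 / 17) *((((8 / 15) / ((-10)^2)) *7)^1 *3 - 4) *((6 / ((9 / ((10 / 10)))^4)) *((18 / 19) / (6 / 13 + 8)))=-104 / 2220625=-0.00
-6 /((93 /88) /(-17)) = 2992 /31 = 96.52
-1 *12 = -12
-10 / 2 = -5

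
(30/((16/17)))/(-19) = -255/152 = -1.68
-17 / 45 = -0.38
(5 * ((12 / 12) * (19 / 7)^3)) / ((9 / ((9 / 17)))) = 34295 / 5831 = 5.88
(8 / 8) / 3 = 1 / 3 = 0.33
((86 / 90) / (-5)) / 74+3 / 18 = 1366 / 8325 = 0.16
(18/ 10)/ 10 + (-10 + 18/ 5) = -311/ 50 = -6.22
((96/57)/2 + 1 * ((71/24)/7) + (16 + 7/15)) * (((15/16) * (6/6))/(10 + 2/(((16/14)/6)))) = 282993/348992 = 0.81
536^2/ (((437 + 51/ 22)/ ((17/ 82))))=53724352/ 396265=135.58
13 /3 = 4.33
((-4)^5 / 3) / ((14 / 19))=-9728 / 21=-463.24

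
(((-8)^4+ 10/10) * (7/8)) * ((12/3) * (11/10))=315469/20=15773.45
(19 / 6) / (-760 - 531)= -0.00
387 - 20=367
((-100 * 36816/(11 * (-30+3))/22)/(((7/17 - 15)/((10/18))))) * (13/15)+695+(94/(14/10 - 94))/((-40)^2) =45673013304629/67523401440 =676.40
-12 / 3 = -4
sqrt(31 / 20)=sqrt(155) / 10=1.24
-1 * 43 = -43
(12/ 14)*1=6/ 7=0.86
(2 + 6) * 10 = 80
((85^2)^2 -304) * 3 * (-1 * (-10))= 1566009630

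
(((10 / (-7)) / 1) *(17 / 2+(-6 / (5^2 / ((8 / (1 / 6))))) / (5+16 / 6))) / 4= -2.50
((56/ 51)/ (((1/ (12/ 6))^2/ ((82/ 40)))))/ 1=2296/ 255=9.00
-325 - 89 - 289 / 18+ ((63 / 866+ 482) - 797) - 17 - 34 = -3101945 / 3897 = -795.98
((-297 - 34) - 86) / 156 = -139 / 52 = -2.67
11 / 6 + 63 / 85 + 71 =37523 / 510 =73.57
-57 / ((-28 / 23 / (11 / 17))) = 14421 / 476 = 30.30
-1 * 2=-2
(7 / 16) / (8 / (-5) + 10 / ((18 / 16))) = 315 / 5248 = 0.06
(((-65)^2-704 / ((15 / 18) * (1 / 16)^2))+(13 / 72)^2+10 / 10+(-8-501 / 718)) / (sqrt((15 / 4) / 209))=-1973198257829 * sqrt(3135) / 69789600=-1583065.14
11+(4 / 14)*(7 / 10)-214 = -202.80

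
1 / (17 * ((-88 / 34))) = -1 / 44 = -0.02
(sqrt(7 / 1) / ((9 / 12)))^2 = 112 / 9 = 12.44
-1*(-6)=6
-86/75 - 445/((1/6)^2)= -16021.15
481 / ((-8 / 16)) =-962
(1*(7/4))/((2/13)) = 91/8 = 11.38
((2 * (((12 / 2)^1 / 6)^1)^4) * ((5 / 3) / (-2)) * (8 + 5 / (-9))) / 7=-335 / 189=-1.77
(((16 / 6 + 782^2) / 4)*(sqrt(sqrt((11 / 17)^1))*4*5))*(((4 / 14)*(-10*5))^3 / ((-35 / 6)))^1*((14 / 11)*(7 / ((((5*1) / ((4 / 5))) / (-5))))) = -9768633335.95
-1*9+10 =1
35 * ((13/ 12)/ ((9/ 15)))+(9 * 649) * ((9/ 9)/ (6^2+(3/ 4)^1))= 391843/ 1764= 222.13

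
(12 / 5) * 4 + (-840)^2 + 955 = 3532823 / 5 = 706564.60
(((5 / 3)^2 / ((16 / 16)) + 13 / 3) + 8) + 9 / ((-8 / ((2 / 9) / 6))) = 1085 / 72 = 15.07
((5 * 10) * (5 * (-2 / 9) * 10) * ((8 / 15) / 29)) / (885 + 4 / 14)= -56000 / 4852251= -0.01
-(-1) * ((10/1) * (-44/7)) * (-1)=440/7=62.86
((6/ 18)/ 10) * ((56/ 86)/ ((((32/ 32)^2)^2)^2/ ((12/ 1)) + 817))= 56/ 2108075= 0.00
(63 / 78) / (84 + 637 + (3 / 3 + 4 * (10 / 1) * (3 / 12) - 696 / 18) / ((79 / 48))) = 1659 / 1446406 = 0.00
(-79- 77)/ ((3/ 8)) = -416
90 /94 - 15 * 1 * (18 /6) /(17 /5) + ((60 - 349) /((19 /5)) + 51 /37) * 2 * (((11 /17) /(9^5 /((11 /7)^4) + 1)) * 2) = -489721579177174 /39821871109565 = -12.30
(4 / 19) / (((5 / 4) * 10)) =8 / 475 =0.02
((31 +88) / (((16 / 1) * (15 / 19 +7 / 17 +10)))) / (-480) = -38437 / 27786240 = -0.00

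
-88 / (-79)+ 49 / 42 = 1081 / 474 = 2.28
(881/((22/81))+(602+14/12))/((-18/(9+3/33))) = -1942.85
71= 71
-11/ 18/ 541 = -11/ 9738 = -0.00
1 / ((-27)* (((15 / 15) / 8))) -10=-278 / 27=-10.30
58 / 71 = 0.82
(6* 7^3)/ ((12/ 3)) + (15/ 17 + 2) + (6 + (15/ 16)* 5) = 143635/ 272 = 528.07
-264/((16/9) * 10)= -297/20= -14.85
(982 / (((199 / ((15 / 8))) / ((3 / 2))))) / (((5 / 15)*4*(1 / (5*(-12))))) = -994275 / 1592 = -624.54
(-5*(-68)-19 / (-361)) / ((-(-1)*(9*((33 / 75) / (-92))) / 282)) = -1396868200 / 627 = -2227859.97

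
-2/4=-1/2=-0.50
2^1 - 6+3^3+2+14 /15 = 389 /15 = 25.93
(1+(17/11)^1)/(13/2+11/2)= 7/33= 0.21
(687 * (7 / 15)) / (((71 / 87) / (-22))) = -3068142 / 355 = -8642.65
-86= -86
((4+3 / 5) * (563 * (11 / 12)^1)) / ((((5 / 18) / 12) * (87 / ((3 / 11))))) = 233082 / 725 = 321.49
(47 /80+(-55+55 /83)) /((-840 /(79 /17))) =28195021 /94819200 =0.30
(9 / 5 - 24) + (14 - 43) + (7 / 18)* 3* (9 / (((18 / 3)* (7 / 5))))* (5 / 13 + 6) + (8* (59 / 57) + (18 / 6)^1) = -473329 / 14820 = -31.94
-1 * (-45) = 45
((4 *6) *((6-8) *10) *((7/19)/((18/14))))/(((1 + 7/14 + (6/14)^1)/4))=-285.28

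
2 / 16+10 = 81 / 8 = 10.12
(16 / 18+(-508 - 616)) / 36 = -2527 / 81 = -31.20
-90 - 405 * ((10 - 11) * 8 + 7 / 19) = 57015 / 19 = 3000.79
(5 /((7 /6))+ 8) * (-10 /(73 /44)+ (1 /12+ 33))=1019143 /3066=332.40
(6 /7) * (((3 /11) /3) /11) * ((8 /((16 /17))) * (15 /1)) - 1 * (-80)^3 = 433664765 /847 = 512000.90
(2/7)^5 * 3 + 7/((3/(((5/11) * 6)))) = 1177546/184877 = 6.37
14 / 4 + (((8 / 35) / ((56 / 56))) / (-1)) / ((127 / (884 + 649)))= 941 / 1270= 0.74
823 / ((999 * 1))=823 / 999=0.82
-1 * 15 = -15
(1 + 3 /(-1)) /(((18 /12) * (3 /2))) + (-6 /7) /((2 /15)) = -461 /63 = -7.32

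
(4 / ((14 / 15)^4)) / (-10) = -10125 / 19208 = -0.53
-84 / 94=-42 / 47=-0.89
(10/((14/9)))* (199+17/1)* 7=9720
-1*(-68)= 68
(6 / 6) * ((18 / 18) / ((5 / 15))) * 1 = 3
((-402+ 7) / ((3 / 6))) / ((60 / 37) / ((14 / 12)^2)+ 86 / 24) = -17187240 / 103879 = -165.45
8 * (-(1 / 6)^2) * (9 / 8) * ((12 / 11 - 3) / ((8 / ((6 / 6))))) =21 / 352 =0.06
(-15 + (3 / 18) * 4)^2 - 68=1237 / 9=137.44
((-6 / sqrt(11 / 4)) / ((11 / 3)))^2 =1296 / 1331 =0.97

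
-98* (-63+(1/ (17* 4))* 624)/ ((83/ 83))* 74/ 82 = 3317790/ 697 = 4760.10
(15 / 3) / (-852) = -5 / 852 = -0.01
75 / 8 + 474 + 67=4403 / 8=550.38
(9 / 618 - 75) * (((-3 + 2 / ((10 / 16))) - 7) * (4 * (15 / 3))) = 1050396 / 103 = 10198.02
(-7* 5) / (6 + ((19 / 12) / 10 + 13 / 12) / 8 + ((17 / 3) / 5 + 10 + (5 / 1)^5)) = -33600 / 3016597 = -0.01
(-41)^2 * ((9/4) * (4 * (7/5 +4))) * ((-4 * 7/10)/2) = -114375.24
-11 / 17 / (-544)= 11 / 9248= 0.00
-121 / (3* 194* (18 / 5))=-605 / 10476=-0.06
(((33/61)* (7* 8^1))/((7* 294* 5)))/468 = 11/1748565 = 0.00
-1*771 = -771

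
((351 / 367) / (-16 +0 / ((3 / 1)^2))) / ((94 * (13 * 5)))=-27 / 2759840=-0.00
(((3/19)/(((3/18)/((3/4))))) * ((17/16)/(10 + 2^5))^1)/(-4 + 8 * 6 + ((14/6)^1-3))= 459/1106560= 0.00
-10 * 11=-110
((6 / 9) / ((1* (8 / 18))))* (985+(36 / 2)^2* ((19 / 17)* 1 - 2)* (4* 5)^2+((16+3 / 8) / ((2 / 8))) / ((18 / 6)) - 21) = -11563445 / 68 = -170050.66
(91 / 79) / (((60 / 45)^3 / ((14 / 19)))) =17199 / 48032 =0.36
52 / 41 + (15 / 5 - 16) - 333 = -14134 / 41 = -344.73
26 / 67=0.39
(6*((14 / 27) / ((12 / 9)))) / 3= 7 / 9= 0.78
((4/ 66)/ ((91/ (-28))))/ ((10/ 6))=-8/ 715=-0.01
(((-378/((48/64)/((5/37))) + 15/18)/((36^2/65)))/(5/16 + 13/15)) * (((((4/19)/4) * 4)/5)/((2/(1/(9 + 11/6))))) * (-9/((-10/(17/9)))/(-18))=50779/96689214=0.00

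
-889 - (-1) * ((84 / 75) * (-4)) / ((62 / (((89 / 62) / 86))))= -918404921 / 1033075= -889.00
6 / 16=3 / 8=0.38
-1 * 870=-870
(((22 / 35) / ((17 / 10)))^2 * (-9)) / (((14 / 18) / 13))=-20.57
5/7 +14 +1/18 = 1861/126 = 14.77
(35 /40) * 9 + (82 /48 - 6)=43 /12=3.58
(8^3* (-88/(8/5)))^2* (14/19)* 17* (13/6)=1226748723200/57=21521907424.56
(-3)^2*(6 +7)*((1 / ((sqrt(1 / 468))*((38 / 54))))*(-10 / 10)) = -18954*sqrt(13) / 19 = -3596.82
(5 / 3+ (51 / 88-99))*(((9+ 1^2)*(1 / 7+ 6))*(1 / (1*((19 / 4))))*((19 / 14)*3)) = -784535 / 154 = -5094.38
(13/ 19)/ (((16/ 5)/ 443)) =28795/ 304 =94.72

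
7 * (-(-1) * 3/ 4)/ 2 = 21/ 8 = 2.62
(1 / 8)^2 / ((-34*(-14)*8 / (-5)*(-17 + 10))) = 5 / 1705984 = 0.00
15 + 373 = 388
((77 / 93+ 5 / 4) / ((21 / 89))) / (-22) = -68797 / 171864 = -0.40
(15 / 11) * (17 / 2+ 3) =345 / 22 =15.68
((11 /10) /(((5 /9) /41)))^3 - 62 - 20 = 66863727379 /125000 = 534909.82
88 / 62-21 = -607 / 31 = -19.58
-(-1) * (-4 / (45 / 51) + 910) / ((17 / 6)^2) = 162984 / 1445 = 112.79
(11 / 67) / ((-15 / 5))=-11 / 201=-0.05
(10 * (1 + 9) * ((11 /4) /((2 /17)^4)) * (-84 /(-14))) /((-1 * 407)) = -6264075 /296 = -21162.42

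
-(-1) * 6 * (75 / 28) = 225 / 14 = 16.07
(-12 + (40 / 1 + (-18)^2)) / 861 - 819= -704807 / 861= -818.59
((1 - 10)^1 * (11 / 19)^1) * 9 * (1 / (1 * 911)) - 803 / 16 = -50.24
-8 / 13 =-0.62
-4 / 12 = -1 / 3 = -0.33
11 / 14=0.79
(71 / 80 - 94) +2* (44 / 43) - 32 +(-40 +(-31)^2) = 2744893 / 3440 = 797.93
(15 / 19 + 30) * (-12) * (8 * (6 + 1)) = -393120 / 19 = -20690.53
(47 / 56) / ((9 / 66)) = 517 / 84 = 6.15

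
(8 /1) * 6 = 48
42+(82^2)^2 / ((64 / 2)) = 2825845 / 2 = 1412922.50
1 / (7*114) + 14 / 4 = 1397 / 399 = 3.50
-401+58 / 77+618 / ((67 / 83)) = 1884765 / 5159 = 365.34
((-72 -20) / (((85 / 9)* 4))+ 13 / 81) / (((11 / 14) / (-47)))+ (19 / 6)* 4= 11264906 / 75735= 148.74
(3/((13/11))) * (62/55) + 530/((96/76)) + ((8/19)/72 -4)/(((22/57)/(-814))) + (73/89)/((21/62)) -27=8821.53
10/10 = 1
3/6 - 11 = -21/2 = -10.50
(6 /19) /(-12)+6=227 /38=5.97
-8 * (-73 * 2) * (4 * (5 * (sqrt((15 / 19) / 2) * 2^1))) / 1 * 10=233600 * sqrt(570) / 19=293532.82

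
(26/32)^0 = 1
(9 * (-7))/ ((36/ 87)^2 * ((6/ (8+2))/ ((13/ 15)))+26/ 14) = -4821453/ 151201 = -31.89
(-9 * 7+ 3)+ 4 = -56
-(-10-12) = 22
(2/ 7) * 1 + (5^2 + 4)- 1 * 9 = 142/ 7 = 20.29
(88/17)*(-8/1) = -704/17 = -41.41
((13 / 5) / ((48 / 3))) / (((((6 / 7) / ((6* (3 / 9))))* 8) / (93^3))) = 24398829 / 640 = 38123.17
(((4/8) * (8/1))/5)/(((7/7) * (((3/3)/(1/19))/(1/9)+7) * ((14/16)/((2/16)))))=2/3115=0.00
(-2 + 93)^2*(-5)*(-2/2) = 41405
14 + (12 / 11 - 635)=-6819 / 11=-619.91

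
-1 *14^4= -38416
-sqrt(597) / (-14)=sqrt(597) / 14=1.75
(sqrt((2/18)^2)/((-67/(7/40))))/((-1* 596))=7/14375520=0.00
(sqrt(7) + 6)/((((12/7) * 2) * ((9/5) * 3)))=35 * sqrt(7)/648 + 35/108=0.47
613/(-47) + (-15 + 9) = -895/47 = -19.04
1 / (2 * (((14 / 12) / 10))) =30 / 7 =4.29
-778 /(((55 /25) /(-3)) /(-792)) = -840240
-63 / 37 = -1.70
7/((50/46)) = 161/25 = 6.44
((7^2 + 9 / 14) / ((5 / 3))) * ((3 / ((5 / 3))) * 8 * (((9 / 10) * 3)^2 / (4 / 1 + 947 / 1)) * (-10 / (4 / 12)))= -5471874 / 55475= -98.64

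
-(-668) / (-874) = -334 / 437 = -0.76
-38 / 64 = -19 / 32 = -0.59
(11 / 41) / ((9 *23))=11 / 8487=0.00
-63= -63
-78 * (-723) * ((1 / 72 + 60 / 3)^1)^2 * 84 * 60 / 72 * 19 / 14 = 2145949383.45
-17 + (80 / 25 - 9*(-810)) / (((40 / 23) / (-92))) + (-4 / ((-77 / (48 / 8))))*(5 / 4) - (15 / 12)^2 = -385828.45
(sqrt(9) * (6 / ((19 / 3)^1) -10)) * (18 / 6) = -1548 / 19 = -81.47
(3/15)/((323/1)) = 1/1615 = 0.00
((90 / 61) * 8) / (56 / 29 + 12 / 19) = 99180 / 21533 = 4.61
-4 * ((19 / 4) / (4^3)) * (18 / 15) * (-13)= 741 / 160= 4.63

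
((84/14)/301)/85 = 0.00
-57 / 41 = -1.39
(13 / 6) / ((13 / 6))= 1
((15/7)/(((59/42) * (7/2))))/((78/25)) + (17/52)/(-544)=95587/687232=0.14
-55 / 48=-1.15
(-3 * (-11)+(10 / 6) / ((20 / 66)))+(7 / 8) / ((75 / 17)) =23219 / 600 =38.70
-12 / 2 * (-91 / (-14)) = -39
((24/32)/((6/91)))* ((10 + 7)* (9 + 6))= 23205/8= 2900.62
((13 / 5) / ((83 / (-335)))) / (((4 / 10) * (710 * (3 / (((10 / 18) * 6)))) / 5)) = -21775 / 106074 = -0.21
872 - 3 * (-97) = 1163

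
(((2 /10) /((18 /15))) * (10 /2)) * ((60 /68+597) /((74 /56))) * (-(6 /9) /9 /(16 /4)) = -118580 /16983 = -6.98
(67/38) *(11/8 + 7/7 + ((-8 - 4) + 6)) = -1943/304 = -6.39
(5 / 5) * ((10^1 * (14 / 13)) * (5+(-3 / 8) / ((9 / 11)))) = 3815 / 78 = 48.91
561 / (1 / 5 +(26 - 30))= -2805 / 19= -147.63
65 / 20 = 3.25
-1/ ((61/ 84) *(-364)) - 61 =-48370/ 793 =-61.00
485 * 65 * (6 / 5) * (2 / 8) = 18915 / 2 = 9457.50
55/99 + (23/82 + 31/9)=351/82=4.28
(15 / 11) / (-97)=-15 / 1067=-0.01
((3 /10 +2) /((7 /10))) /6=23 /42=0.55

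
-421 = -421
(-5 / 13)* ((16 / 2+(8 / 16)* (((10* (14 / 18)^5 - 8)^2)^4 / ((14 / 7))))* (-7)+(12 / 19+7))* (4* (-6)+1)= -281306911704116267458035415801598091472380650965 / 36508780865343443059072552920976674507447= -7705185.03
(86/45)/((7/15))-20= -334/21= -15.90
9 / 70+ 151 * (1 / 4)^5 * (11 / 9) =0.31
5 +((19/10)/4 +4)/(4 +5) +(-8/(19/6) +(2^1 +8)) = 88721/6840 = 12.97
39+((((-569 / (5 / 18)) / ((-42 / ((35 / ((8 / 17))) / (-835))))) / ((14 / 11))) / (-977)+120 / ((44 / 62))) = 209147243859 / 1005059440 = 208.09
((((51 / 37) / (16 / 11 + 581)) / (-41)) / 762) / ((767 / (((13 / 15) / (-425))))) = 11 / 54620704925250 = 0.00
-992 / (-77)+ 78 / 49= 7802 / 539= 14.47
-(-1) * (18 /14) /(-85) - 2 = -1199 /595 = -2.02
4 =4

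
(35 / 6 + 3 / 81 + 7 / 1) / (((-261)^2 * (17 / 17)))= 695 / 3678534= 0.00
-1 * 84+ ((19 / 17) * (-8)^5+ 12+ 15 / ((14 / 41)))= -8722969 / 238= -36651.13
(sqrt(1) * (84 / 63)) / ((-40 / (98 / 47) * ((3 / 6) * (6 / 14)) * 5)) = -686 / 10575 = -0.06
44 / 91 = 0.48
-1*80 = -80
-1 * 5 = -5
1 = 1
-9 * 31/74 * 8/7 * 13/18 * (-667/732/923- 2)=41910109/6730374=6.23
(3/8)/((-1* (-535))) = 3/4280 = 0.00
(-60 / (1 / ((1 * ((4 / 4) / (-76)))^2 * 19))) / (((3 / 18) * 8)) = -45 / 304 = -0.15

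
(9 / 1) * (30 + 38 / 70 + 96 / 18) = 11301 / 35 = 322.89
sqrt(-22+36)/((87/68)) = 68 *sqrt(14)/87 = 2.92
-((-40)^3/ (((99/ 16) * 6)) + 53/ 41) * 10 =209762590/ 12177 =17226.13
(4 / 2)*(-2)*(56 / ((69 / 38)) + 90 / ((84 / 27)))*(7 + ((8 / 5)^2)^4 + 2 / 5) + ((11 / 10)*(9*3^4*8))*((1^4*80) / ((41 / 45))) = 1421402676621002 / 2578515625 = 551248.42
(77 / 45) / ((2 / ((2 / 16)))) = 77 / 720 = 0.11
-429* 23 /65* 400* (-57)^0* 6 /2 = -182160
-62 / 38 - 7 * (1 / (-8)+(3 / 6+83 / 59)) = -126485 / 8968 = -14.10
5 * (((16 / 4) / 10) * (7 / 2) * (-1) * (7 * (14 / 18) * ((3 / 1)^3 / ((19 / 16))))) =-16464 / 19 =-866.53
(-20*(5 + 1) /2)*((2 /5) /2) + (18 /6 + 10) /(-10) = -133 /10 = -13.30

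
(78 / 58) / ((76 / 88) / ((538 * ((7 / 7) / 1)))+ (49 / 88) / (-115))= -3217240 / 7743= -415.50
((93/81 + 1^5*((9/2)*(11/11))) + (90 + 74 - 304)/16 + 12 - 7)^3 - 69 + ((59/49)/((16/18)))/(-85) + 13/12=-320540025359/5246700480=-61.09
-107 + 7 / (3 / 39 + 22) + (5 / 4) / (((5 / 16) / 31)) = 710 / 41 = 17.32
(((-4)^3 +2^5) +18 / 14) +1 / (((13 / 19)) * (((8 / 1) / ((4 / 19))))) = -5583 / 182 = -30.68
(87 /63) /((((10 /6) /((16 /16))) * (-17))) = -29 /595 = -0.05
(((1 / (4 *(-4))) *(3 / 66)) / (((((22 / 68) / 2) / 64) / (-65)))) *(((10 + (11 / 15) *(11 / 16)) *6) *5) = 2785705 / 121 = 23022.36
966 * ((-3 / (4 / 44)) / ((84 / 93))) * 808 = -28517148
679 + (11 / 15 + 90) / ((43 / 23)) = 469258 / 645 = 727.53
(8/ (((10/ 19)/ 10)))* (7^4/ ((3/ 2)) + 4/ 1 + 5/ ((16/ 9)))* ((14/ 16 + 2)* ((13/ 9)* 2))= 438340279/ 216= 2029353.14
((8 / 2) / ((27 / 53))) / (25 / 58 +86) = 12296 / 135351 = 0.09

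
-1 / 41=-0.02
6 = 6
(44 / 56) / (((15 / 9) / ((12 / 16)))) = 99 / 280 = 0.35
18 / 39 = 6 / 13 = 0.46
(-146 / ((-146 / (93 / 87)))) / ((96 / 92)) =713 / 696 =1.02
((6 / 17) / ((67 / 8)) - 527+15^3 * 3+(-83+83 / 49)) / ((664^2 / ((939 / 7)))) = 249369551103 / 86123963296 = 2.90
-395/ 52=-7.60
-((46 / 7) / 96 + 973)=-326951 / 336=-973.07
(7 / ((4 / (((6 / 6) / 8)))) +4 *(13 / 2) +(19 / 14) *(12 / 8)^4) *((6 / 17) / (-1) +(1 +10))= 19729 / 56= 352.30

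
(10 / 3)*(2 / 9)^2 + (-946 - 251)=-290831 / 243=-1196.84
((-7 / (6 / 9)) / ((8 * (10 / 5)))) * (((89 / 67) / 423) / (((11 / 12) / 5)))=-0.01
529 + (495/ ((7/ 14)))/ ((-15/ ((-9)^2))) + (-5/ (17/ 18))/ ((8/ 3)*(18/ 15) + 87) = -36932389/ 7667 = -4817.06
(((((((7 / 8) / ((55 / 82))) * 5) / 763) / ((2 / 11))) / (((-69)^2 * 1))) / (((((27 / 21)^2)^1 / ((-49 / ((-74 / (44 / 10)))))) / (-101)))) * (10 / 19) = -109367951 / 118202051628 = -0.00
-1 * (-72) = 72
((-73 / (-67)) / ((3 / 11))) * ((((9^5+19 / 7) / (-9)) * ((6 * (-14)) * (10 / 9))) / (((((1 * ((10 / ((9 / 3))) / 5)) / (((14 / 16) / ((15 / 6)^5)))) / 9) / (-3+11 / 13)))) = -1040931495296 / 1633125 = -637386.30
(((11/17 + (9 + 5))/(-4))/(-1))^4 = 3844124001/21381376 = 179.79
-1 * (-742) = 742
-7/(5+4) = -7/9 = -0.78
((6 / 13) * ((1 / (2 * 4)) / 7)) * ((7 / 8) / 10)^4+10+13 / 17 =389775377493 / 36208640000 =10.76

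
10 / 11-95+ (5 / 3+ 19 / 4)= -11573 / 132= -87.67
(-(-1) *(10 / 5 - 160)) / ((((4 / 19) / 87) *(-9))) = 43529 / 6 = 7254.83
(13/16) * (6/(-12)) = -13/32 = -0.41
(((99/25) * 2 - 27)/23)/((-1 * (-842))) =-477/484150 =-0.00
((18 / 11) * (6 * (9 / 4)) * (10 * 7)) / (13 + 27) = 1701 / 44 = 38.66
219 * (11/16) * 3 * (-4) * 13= -93951/4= -23487.75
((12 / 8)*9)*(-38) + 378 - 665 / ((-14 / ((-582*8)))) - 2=-221297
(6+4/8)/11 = 13/22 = 0.59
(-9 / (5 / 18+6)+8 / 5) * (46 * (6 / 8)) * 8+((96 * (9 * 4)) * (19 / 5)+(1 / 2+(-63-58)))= 14755787 / 1130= 13058.22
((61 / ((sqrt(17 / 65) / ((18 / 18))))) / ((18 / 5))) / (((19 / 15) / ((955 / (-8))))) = -1456375 * sqrt(1105) / 15504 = -3122.56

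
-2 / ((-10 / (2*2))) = 4 / 5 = 0.80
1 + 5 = 6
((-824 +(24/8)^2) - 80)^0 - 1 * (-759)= 760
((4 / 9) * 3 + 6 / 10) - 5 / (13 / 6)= -73 / 195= -0.37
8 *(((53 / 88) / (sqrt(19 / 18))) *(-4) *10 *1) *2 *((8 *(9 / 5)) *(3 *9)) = -4945536 *sqrt(38) / 209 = -145867.61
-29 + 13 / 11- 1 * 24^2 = -6642 / 11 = -603.82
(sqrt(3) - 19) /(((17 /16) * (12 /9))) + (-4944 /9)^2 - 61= 301693.92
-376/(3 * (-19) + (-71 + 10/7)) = 1316/443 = 2.97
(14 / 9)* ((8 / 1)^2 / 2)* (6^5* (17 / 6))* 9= 9870336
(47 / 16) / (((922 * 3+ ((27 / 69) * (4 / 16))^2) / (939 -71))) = 21581084 / 23411505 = 0.92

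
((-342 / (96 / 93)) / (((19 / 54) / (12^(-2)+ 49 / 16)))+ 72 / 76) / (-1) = 3513411 / 1216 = 2889.32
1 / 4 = 0.25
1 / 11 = 0.09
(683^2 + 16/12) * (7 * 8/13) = 78370376/39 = 2009496.82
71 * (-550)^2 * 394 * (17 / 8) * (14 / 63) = 35964073750 / 9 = 3996008194.44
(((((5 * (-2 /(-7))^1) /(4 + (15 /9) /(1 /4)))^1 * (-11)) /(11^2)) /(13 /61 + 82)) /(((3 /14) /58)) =-1769 /44132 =-0.04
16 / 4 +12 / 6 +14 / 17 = 116 / 17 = 6.82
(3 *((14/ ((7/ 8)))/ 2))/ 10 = 2.40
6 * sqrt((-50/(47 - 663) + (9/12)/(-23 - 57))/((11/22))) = 3 * sqrt(1362130)/1540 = 2.27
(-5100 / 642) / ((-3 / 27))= 7650 / 107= 71.50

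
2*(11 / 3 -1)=16 / 3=5.33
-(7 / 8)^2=-49 / 64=-0.77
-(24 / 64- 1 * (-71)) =-71.38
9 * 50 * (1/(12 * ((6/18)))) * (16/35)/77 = 360/539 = 0.67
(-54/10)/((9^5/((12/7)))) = -4/25515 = -0.00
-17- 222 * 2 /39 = -369 /13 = -28.38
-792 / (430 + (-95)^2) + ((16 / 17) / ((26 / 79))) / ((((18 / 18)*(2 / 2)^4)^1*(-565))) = -20973728 / 236119715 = -0.09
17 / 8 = 2.12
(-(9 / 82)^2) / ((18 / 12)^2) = -9 / 1681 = -0.01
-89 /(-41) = 89 /41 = 2.17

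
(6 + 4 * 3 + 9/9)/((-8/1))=-19/8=-2.38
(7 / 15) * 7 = 49 / 15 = 3.27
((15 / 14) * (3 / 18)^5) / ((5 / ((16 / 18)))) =1 / 40824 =0.00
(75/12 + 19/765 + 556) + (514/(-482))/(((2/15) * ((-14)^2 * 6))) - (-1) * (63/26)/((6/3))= 1058805211843/1879048080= 563.48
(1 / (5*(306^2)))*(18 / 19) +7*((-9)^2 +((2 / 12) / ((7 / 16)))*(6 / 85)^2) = 1401061487 / 2470950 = 567.01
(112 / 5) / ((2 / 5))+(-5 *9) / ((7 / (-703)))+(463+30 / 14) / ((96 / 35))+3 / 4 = 99658 / 21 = 4745.62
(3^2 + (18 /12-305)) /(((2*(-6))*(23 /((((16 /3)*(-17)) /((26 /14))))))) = -140182 /2691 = -52.09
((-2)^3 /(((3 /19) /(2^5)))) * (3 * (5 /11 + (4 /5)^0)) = -77824 /11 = -7074.91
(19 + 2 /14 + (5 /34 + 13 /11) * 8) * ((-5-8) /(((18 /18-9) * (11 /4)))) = 253331 /14399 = 17.59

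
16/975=0.02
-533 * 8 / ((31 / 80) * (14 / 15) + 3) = -2558400 / 2017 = -1268.42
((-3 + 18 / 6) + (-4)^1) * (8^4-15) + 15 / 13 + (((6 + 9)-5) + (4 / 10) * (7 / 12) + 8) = -6358799 / 390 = -16304.61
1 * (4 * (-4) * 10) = -160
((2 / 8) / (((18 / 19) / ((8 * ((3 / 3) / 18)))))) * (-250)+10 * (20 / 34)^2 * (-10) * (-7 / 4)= 731125 / 23409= 31.23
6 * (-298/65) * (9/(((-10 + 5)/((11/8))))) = 44253/650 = 68.08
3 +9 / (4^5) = 3081 / 1024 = 3.01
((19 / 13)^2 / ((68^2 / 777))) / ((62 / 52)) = 280497 / 931736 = 0.30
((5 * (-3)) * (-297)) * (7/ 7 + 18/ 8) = 57915/ 4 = 14478.75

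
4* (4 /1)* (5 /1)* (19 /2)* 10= 7600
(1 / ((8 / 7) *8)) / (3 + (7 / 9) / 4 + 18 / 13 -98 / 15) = -4095 / 73168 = -0.06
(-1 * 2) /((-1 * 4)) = 1 /2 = 0.50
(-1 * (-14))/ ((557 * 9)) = 14/ 5013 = 0.00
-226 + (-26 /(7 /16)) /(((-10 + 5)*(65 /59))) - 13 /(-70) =-215.03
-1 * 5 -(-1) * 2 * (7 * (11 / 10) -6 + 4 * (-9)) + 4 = -348 / 5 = -69.60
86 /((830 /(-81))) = -8.39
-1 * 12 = -12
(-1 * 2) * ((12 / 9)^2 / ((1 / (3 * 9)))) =-96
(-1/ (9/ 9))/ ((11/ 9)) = -9/ 11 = -0.82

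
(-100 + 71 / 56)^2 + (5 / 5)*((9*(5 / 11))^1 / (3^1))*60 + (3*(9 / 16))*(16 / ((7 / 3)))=9841.43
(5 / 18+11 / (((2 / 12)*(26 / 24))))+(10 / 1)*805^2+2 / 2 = 1516393055 / 234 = 6480312.20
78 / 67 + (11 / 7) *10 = 7916 / 469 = 16.88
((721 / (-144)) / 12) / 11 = -0.04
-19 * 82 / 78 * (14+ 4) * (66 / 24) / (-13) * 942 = 12107997 / 169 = 71644.95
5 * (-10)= -50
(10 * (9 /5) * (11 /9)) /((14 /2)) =22 /7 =3.14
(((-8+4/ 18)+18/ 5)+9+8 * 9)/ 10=3457/ 450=7.68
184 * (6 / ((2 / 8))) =4416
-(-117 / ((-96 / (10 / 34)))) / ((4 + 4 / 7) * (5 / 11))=-3003 / 17408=-0.17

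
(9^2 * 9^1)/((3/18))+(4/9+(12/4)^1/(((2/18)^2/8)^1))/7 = 41866/9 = 4651.78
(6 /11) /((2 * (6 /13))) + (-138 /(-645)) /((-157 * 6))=1315939 /2227830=0.59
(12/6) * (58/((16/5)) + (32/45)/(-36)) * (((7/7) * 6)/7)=58661/1890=31.04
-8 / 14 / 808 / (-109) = 1 / 154126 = 0.00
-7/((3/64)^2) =-3185.78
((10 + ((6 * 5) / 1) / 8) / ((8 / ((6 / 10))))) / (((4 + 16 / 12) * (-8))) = -0.02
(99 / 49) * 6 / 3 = 198 / 49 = 4.04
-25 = -25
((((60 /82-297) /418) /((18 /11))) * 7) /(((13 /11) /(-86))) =13406239 /60762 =220.64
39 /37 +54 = 2037 /37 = 55.05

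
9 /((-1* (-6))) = 3 /2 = 1.50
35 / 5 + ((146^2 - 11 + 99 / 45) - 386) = 104641 / 5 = 20928.20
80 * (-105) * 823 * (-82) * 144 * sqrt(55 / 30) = 13605177600 * sqrt(66) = 110528985324.29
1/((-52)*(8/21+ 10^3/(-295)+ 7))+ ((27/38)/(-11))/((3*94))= -6374631/1262943110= -0.01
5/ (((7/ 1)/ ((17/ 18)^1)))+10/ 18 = 155/ 126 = 1.23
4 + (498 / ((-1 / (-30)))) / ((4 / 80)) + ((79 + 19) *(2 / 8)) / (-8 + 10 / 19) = 84859405 / 284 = 298800.72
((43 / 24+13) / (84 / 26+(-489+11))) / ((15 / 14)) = -6461 / 222192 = -0.03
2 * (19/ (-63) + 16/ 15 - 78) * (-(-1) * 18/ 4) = -24329/ 35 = -695.11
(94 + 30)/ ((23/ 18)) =2232/ 23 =97.04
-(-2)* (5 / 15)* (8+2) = 20 / 3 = 6.67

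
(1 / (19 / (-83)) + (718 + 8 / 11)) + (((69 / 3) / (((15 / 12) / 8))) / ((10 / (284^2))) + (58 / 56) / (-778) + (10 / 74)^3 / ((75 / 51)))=1187970.68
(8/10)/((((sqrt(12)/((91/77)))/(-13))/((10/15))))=-676 * sqrt(3)/495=-2.37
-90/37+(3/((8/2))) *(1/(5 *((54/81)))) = -3267/1480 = -2.21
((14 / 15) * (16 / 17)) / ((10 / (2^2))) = 448 / 1275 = 0.35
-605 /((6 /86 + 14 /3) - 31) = 645 /28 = 23.04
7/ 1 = 7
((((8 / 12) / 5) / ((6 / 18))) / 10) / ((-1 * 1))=-1 / 25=-0.04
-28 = -28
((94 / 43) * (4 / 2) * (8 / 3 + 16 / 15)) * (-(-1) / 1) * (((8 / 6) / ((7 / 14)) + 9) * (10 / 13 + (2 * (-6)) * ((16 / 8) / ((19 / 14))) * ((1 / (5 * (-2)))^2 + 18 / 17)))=-140273998144 / 40625325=-3452.87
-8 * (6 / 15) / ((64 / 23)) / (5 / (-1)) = 23 / 100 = 0.23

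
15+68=83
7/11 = 0.64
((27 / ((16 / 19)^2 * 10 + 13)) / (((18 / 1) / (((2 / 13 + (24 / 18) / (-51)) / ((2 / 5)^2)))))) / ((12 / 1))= 1146175 / 230819472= 0.00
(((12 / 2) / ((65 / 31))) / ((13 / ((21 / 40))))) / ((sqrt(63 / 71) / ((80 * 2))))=744 * sqrt(497) / 845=19.63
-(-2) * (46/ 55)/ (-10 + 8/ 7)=-322/ 1705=-0.19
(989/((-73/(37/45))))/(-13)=36593/42705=0.86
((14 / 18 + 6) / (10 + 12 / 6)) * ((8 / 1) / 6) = 61 / 81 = 0.75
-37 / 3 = -12.33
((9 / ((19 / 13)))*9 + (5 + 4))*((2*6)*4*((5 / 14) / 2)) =73440 / 133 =552.18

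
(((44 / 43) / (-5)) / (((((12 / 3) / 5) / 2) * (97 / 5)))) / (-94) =55 / 196037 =0.00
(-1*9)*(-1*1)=9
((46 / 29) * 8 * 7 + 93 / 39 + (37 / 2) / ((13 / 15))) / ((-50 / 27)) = -2291463 / 37700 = -60.78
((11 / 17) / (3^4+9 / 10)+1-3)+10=111494 / 13923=8.01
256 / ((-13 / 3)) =-768 / 13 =-59.08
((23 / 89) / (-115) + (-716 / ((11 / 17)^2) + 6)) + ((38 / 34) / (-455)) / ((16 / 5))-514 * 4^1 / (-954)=-1081992671937539 / 635731976880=-1701.96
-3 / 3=-1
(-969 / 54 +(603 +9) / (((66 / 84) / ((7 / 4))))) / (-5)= -266339 / 990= -269.03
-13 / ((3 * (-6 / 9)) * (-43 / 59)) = -767 / 86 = -8.92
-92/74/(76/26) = -299/703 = -0.43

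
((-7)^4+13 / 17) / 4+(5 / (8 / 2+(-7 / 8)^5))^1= 467658107 / 777002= 601.88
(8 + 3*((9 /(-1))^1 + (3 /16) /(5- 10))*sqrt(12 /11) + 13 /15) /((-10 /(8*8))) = -4256 /75 + 8676*sqrt(33) /275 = 124.49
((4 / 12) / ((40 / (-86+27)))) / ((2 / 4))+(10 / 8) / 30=-113 / 120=-0.94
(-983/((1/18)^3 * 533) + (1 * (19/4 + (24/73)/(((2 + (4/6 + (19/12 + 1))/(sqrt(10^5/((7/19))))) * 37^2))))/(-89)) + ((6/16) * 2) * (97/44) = -363700167034639280469615/33819274506965620816 + 41600 * sqrt(1330)/360515888911027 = -10754.23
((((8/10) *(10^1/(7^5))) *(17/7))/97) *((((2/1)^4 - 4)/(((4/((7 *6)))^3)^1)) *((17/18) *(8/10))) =20808/166355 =0.13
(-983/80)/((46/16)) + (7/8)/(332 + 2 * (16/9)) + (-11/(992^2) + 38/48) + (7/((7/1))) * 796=40628408400491/51264814080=792.52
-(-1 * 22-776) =798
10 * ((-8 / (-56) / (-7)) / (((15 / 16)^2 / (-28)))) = 2048 / 315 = 6.50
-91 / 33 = -2.76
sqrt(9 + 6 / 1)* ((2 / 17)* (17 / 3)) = 2* sqrt(15) / 3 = 2.58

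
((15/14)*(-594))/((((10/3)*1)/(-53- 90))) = 382239/14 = 27302.79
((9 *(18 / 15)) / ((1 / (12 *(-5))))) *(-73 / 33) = 15768 / 11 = 1433.45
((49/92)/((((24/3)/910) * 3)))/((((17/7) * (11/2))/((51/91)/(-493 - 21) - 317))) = -25429006435/53057136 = -479.28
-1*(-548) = 548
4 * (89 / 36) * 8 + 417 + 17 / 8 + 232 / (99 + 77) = 395647 / 792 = 499.55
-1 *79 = -79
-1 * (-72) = 72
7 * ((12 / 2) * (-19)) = -798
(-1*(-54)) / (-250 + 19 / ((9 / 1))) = -0.22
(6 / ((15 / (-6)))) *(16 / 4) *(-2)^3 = 384 / 5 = 76.80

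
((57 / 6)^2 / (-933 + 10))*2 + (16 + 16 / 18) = 277343 / 16614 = 16.69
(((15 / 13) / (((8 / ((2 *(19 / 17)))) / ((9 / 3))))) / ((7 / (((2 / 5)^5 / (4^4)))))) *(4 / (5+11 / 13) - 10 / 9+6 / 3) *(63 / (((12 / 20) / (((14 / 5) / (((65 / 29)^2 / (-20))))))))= -4750809 / 466862500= -0.01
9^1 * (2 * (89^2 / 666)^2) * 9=62742241 / 2738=22915.35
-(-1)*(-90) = -90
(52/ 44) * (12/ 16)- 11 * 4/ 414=7105/ 9108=0.78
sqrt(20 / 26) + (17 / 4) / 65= 17 / 260 + sqrt(130) / 13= 0.94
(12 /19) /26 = 6 /247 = 0.02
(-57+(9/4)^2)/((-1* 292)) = 831/4672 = 0.18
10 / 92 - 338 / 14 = -7739 / 322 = -24.03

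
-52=-52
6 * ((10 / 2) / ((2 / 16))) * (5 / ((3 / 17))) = 6800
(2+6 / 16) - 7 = -4.62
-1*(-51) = 51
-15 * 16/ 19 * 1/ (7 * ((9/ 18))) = -480/ 133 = -3.61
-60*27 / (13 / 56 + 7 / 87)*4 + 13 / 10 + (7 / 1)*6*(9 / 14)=-315274591 / 15230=-20700.89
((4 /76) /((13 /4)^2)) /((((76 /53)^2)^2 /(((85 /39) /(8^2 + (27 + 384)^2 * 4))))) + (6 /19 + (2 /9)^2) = 1739744741468959687 /4764176386568524224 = 0.37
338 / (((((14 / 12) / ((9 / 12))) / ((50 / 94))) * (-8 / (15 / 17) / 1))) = -570375 / 44744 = -12.75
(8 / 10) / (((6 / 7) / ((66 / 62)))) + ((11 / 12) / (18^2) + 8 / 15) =184373 / 120528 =1.53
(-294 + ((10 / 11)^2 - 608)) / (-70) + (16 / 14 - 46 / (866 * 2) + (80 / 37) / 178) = 169107965153 / 12077110430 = 14.00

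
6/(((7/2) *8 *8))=3/112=0.03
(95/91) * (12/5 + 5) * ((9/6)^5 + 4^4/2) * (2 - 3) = -3050317/2912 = -1047.50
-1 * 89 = -89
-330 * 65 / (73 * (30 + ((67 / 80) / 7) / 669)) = -618156000 / 63112807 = -9.79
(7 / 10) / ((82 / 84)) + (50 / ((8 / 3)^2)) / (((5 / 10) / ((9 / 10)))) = 87729 / 6560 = 13.37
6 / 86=3 / 43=0.07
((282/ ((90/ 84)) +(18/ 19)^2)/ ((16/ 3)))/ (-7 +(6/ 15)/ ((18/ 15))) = -536283/ 72200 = -7.43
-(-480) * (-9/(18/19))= -4560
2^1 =2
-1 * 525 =-525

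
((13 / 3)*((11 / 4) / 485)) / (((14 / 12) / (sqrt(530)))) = 143*sqrt(530) / 6790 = 0.48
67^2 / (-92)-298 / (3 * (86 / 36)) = -357523 / 3956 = -90.37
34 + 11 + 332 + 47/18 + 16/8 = 6869/18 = 381.61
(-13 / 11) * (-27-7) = 442 / 11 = 40.18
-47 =-47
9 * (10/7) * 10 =900/7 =128.57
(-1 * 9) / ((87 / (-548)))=1644 / 29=56.69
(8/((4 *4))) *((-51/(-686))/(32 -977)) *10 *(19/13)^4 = -2215457/1234349298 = -0.00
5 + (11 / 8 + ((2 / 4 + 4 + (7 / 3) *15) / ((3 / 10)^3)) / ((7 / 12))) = 1267213 / 504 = 2514.31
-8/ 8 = -1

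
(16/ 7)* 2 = 32/ 7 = 4.57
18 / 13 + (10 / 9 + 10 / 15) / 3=694 / 351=1.98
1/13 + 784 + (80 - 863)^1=14/13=1.08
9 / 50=0.18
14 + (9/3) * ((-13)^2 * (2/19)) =1280/19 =67.37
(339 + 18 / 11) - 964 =-6857 / 11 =-623.36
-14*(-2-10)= 168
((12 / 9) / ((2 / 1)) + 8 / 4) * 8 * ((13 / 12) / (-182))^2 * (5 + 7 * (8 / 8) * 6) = 47 / 1323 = 0.04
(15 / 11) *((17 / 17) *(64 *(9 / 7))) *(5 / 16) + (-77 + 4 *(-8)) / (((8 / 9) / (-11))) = 852507 / 616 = 1383.94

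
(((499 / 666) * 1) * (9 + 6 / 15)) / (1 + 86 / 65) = 304889 / 100566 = 3.03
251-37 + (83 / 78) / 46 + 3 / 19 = 214.18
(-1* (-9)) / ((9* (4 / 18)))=9 / 2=4.50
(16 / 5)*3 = 48 / 5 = 9.60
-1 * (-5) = 5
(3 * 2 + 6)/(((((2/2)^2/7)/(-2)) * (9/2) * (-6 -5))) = 112/33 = 3.39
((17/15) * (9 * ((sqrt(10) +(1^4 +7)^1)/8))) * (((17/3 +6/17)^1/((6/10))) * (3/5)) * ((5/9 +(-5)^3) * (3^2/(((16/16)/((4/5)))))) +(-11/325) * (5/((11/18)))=-3575954/65-34384 * sqrt(10)/5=-76761.03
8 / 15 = 0.53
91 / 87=1.05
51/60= 17/20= 0.85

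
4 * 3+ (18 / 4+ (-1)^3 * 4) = 25 / 2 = 12.50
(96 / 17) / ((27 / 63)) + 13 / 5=1341 / 85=15.78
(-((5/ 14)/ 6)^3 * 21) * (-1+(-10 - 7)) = 125/ 1568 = 0.08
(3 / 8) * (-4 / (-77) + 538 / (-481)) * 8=-118506 / 37037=-3.20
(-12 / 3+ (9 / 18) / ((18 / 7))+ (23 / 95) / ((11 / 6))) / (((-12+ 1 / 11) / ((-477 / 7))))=-7324441 / 348460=-21.02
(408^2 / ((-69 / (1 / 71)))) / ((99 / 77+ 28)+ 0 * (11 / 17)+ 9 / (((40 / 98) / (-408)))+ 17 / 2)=3884160 / 1024059199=0.00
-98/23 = -4.26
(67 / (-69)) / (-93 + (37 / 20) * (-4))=335 / 34638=0.01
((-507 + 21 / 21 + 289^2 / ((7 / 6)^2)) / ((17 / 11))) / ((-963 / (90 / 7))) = -328015820 / 623917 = -525.74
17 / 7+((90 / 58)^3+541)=93413631 / 170723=547.16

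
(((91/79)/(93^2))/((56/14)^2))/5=91/54661680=0.00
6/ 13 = 0.46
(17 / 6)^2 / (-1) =-289 / 36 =-8.03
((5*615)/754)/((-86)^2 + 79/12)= 18450/33489287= 0.00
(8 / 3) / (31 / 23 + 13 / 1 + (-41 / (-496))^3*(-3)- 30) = -22452404224 / 131800117527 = -0.17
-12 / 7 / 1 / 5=-12 / 35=-0.34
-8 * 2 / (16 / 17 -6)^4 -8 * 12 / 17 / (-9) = 0.60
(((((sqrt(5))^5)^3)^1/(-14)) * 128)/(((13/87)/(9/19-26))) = 210975000000 * sqrt(5)/1729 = 272848144.33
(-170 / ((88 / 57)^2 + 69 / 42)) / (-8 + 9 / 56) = 433026720 / 80399777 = 5.39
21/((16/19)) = 399/16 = 24.94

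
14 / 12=7 / 6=1.17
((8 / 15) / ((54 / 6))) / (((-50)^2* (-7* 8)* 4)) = -1 / 9450000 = -0.00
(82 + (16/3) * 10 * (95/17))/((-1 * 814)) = -881/1887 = -0.47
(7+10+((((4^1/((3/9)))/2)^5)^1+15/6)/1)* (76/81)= 197486/27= 7314.30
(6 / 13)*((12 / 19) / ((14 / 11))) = 396 / 1729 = 0.23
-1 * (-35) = 35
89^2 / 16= 7921 / 16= 495.06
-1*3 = -3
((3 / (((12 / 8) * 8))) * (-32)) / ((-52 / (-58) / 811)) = -94076 / 13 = -7236.62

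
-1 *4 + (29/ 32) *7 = 75/ 32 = 2.34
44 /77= 4 /7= 0.57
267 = 267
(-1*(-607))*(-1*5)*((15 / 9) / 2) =-15175 / 6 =-2529.17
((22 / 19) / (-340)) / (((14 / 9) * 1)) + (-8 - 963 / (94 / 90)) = -1976616073 / 2125340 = -930.02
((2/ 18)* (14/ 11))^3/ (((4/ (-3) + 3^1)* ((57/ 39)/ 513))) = 35672/ 59895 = 0.60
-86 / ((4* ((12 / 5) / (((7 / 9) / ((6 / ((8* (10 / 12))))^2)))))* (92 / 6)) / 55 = -0.01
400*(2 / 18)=400 / 9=44.44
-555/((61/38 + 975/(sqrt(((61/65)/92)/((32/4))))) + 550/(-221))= -16961600162000 *sqrt(182390)/356376971679340531 - 234369746390/356376971679340531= -0.02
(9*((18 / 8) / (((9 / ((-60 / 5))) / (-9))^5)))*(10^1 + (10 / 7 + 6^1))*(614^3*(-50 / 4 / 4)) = -444678593737075200 / 7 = -63525513391010742.86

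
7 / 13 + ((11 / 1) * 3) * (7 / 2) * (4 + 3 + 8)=45059 / 26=1733.04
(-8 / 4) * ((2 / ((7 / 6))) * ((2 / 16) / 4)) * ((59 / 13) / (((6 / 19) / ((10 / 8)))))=-5605 / 2912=-1.92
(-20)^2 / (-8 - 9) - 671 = -11807 / 17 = -694.53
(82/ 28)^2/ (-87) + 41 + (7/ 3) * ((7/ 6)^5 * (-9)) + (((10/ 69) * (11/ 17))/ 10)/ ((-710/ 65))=-458971922389/ 102250203552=-4.49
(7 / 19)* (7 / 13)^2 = 343 / 3211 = 0.11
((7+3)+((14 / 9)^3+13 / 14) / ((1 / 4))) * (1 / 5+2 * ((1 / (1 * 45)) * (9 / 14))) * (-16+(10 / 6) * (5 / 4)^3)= -44907344 / 535815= -83.81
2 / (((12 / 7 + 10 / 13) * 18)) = 91 / 2034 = 0.04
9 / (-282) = -3 / 94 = -0.03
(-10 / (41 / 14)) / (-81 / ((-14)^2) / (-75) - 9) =686000 / 1806993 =0.38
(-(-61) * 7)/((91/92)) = 5612/13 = 431.69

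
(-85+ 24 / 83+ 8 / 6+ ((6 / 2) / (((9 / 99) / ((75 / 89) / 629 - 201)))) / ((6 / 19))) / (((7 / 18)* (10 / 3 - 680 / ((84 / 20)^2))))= 55556105039946 / 36079474595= 1539.83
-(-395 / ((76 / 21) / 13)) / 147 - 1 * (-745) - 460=156755 / 532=294.65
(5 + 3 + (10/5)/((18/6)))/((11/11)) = 26/3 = 8.67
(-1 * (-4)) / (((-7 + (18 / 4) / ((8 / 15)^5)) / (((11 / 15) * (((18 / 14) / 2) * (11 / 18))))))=0.01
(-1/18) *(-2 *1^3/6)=1/54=0.02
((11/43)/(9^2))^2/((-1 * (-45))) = 121/545908005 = 0.00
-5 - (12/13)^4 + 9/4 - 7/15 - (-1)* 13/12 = -1224992/428415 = -2.86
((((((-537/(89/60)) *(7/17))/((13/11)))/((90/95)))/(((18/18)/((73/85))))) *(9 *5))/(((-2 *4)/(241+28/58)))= 6024442412835/38787268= 155320.10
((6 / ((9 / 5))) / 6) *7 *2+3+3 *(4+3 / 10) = 2131 / 90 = 23.68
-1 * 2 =-2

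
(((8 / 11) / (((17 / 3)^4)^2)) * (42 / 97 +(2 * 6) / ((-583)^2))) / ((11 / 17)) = 749345036976 / 1636954709604784889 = 0.00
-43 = -43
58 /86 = 29 /43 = 0.67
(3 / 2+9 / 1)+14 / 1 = 49 / 2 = 24.50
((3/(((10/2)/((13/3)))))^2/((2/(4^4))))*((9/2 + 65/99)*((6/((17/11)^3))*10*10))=10689755648/14739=725270.08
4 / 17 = 0.24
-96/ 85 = -1.13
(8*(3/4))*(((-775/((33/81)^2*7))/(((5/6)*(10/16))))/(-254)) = 3254256/107569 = 30.25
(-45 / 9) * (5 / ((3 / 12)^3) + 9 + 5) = -1670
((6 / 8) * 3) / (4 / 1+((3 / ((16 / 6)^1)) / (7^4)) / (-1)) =43218 / 76823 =0.56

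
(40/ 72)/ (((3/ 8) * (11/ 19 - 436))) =-0.00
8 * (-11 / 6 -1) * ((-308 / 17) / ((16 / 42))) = 1078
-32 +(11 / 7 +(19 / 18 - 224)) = -31925 / 126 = -253.37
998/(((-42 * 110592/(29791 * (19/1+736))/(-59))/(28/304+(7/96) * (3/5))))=38736.29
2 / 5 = 0.40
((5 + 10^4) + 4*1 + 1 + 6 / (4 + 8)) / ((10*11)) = 20021 / 220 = 91.00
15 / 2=7.50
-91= -91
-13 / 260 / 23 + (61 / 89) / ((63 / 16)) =443353 / 2579220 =0.17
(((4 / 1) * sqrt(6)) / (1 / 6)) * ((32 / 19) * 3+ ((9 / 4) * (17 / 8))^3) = 213587073 * sqrt(6) / 77824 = 6722.60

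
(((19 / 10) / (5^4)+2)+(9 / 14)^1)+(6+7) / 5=114754 / 21875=5.25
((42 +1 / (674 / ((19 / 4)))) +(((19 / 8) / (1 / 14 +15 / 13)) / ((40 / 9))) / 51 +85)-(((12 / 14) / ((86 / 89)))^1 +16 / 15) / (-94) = 1102090849701311 / 8675395367520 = 127.04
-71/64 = -1.11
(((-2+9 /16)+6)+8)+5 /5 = 217 /16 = 13.56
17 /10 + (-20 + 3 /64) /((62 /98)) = -296001 /9920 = -29.84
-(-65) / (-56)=-65 / 56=-1.16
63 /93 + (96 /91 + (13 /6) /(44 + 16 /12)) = 1.78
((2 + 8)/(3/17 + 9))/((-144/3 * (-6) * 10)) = 17/44928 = 0.00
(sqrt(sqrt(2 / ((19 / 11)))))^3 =19^(1 / 4) *22^(3 / 4) / 19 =1.12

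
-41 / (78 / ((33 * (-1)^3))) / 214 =451 / 5564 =0.08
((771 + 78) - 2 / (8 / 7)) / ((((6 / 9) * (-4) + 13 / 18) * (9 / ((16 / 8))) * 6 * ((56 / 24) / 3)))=-10167 / 490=-20.75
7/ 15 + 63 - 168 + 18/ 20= -3109/ 30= -103.63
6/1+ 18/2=15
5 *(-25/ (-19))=125/ 19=6.58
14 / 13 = 1.08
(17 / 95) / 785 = 17 / 74575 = 0.00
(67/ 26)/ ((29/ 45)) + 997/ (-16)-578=-3838245/ 6032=-636.31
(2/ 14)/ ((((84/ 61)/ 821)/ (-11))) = -550891/ 588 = -936.89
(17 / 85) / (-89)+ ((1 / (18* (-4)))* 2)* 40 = -4459 / 4005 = -1.11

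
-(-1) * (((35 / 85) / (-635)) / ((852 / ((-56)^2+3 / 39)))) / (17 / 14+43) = -1997681 / 37005497490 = -0.00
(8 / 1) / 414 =4 / 207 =0.02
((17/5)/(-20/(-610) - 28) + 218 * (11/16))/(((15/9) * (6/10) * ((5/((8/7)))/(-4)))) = -2919764/21325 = -136.92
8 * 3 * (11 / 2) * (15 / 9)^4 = 27500 / 27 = 1018.52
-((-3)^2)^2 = -81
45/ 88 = 0.51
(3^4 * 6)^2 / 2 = 118098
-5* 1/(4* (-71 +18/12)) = 5/278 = 0.02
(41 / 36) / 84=41 / 3024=0.01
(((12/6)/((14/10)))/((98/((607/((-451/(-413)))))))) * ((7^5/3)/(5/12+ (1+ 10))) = 245677180/61787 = 3976.20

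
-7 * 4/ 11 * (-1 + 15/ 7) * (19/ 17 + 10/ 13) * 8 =-106752/ 2431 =-43.91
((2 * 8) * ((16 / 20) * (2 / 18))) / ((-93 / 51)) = -0.78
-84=-84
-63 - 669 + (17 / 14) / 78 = -799327 / 1092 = -731.98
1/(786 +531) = 1/1317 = 0.00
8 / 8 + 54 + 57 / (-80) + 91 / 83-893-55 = -5926971 / 6640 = -892.62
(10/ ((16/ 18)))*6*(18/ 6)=405/ 2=202.50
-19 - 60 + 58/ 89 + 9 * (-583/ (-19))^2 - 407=256657333/ 32129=7988.34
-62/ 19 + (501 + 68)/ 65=6781/ 1235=5.49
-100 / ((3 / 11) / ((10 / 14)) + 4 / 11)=-5500 / 41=-134.15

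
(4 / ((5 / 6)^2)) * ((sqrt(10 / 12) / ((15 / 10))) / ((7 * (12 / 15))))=4 * sqrt(30) / 35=0.63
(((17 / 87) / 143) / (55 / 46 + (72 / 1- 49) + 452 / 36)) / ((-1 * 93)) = -46 / 115058515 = -0.00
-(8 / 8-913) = 912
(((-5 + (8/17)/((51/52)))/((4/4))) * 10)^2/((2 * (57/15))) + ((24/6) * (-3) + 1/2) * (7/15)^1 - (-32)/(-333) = 1391799612791/5284373670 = 263.38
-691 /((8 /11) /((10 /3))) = -38005 /12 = -3167.08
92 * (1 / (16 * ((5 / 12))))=69 / 5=13.80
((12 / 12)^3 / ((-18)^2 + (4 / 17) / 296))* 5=6290 / 407593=0.02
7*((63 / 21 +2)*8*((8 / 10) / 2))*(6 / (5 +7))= 56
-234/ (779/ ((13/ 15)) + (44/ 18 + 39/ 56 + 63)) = -0.24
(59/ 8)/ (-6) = -59/ 48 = -1.23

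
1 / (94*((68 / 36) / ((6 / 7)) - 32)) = -0.00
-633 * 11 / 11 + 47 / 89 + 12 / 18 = -168692 / 267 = -631.81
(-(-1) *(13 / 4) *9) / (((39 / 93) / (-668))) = -46593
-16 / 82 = -8 / 41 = -0.20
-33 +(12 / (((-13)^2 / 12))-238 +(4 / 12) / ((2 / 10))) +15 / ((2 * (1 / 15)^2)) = 1438885 / 1014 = 1419.02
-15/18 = -5/6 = -0.83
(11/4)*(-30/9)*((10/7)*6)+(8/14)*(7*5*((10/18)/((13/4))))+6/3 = -59912/819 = -73.15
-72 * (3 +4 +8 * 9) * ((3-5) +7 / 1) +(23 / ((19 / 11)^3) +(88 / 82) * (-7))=-7998725799 / 281219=-28443.05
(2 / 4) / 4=1 / 8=0.12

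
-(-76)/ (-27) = -76/ 27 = -2.81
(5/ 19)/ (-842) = -5/ 15998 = -0.00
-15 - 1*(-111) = 96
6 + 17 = 23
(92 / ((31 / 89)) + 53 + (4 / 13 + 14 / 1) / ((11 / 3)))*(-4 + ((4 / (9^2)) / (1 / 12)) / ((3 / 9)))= -9487540 / 13299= -713.40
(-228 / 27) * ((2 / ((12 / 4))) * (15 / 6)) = -380 / 27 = -14.07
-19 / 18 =-1.06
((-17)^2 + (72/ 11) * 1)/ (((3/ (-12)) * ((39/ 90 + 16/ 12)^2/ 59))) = -22347.40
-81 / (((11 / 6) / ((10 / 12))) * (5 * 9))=-9 / 11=-0.82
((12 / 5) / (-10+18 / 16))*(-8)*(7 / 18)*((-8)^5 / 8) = -3670016 / 1065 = -3446.02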